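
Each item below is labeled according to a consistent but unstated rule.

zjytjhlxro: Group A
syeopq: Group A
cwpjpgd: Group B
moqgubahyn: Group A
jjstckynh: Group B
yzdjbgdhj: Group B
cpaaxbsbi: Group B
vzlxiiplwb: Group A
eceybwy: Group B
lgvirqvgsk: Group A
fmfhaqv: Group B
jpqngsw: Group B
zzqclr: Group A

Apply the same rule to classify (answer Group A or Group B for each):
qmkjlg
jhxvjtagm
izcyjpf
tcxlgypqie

Group A, Group B, Group B, Group A

The distinguishing property — even length — holds for all the 'Group A' cases and none of the 'Group B' cases.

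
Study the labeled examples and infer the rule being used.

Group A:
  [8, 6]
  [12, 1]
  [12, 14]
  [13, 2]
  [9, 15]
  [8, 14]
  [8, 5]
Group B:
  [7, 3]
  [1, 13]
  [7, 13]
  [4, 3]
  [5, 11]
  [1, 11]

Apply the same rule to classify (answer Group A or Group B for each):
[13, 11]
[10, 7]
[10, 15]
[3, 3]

Group A, Group A, Group A, Group B

The rule appears to be: first ≥ 8.
[13, 11]: first 13, passes → Group A. [10, 7]: first 10, passes → Group A. [10, 15]: first 10, passes → Group A. [3, 3]: first 3, doesn't qualify → Group B.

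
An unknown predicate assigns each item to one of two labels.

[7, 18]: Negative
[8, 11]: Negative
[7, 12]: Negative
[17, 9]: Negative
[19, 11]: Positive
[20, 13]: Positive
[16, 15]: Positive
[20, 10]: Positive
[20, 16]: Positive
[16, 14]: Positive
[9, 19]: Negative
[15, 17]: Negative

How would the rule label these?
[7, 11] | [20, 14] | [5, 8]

Negative, Positive, Negative

The distinguishing property — first > second AND sum ≥ 28 — holds for all the 'Positive' cases and none of the 'Negative' cases.
[7, 11]: 7 < 11, 7+11 = 18, fails the rule → Negative.
[20, 14]: 20 > 14, 20+14 = 34, matches → Positive.
[5, 8]: 5 < 8, 5+8 = 13, fails the rule → Negative.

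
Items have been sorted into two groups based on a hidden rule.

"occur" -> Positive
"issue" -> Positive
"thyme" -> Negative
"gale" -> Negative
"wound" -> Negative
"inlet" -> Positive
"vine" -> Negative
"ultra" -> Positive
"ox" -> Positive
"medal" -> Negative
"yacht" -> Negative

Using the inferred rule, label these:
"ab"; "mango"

The simplest hypothesis consistent with all the labels is: starts with a vowel.
"ab": Positive (starts with 'a'). "mango": Negative (starts with 'm').

Positive, Negative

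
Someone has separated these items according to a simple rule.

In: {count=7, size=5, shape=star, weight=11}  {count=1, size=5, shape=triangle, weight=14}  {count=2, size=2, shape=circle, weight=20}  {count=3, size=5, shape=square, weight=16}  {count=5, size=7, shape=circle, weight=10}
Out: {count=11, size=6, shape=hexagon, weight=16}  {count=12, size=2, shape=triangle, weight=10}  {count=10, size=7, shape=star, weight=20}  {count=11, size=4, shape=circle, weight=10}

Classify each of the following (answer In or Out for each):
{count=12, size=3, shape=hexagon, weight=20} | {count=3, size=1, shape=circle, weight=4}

Out, In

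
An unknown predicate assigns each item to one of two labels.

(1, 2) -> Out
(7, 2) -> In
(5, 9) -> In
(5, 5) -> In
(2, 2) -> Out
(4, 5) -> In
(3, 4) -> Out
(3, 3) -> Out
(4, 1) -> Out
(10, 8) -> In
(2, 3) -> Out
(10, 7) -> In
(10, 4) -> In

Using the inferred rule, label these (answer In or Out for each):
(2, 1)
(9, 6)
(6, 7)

Out, In, In

The common property of the 'In' items is: sum ≥ 9. No 'Out' item has it.
Out: (2, 1), since 2+1 = 3.
In: (9, 6), since 9+6 = 15.
In: (6, 7), since 6+7 = 13.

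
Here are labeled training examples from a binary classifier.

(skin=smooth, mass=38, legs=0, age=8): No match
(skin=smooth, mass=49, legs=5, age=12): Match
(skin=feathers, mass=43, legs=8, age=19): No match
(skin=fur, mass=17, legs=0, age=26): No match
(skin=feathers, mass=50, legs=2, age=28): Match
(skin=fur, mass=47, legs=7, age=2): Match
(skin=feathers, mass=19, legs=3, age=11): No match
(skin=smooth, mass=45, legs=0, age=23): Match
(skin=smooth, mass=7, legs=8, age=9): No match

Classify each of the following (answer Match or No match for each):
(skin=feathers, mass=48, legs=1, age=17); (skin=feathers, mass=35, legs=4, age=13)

Match, No match

The classifier is using: mass ≥ 45.
(skin=feathers, mass=48, legs=1, age=17): mass = 48 — fits, so Match.
(skin=feathers, mass=35, legs=4, age=13): mass = 35 — doesn't qualify, so No match.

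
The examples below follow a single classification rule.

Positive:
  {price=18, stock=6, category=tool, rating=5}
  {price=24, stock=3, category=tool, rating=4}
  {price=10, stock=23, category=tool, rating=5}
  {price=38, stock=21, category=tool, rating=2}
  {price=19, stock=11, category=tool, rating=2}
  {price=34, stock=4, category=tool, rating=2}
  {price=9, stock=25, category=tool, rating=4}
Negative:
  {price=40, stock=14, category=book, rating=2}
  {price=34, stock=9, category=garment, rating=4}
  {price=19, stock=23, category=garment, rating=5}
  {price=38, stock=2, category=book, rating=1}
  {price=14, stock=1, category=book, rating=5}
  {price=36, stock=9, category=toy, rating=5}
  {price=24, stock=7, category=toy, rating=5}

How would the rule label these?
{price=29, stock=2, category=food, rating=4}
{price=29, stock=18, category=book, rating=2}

Comparing the two groups points to one rule — category is tool.
{price=29, stock=2, category=food, rating=4}: category is food — does not fit, so Negative. {price=29, stock=18, category=book, rating=2}: category is book — does not fit, so Negative.

Negative, Negative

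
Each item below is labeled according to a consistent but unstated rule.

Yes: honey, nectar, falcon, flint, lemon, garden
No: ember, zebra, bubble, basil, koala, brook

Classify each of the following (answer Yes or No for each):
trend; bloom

The pattern is that an item is 'Yes' exactly when: contains 'n'.
trend — has 'n', hence Yes. bloom — no 'n', hence No.

Yes, No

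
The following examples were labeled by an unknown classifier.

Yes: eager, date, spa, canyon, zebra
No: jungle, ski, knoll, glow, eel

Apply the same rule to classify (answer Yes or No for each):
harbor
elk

Looking at the examples, the only property every 'Yes' case has and every 'No' case lacks is: contains 'a'.
harbor — has 'a', hence Yes. elk — no 'a', hence No.

Yes, No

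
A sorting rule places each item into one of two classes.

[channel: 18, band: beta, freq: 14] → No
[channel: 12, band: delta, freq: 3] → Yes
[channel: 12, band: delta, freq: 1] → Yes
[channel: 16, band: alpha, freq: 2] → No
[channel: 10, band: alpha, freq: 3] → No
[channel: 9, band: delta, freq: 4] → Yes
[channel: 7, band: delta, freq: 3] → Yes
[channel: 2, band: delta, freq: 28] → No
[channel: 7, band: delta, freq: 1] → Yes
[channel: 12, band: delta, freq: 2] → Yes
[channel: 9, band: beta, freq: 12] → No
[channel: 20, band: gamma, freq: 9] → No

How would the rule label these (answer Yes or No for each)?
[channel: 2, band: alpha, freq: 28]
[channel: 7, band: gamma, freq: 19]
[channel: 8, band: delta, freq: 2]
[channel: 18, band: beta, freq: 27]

No, No, Yes, No

The common property of the 'Yes' items is: band is delta AND freq ≤ 4. No 'No' item has it.
No: [channel: 2, band: alpha, freq: 28], since band is alpha, freq = 28. No: [channel: 7, band: gamma, freq: 19], since band is gamma, freq = 19. Yes: [channel: 8, band: delta, freq: 2], since band is delta, freq = 2. No: [channel: 18, band: beta, freq: 27], since band is beta, freq = 27.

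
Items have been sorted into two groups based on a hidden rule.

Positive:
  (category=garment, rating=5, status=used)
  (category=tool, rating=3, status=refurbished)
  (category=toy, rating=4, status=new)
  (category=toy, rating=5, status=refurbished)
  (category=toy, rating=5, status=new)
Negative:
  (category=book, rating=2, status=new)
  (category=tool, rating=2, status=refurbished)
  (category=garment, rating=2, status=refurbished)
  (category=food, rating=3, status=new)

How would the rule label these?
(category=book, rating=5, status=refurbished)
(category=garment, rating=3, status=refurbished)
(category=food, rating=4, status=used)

Every 'Positive' example satisfies: category is not food AND rating ≥ 3. None of the 'Negative' examples do.

Positive, Positive, Negative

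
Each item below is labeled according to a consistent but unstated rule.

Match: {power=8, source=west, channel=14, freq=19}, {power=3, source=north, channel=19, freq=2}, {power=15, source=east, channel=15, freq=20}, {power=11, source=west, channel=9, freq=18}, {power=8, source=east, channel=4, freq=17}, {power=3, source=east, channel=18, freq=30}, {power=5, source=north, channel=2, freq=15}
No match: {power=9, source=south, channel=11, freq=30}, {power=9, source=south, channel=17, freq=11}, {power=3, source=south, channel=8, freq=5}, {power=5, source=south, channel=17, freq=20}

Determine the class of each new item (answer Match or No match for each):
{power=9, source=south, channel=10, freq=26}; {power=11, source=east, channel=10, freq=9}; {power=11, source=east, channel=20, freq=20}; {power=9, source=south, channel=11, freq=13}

Rule: source is not south. This holds for each 'Match' example and fails for each 'No match' one.
{power=9, source=south, channel=10, freq=26}: No match (source is south).
{power=11, source=east, channel=10, freq=9}: Match (source is east).
{power=11, source=east, channel=20, freq=20}: Match (source is east).
{power=9, source=south, channel=11, freq=13}: No match (source is south).

No match, Match, Match, No match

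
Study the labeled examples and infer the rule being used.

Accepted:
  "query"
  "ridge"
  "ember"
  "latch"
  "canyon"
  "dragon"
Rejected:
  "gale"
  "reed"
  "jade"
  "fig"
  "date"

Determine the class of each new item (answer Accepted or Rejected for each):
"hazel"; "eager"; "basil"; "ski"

One predicate separates the groups cleanly: length ≥ 5.

Accepted, Accepted, Accepted, Rejected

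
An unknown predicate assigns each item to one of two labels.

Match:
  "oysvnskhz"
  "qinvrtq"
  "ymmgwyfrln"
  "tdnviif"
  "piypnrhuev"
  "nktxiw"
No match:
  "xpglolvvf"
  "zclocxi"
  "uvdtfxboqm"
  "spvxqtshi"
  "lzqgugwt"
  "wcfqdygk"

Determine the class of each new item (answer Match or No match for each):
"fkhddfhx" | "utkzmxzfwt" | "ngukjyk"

Rule: contains 'n'. This holds for each 'Match' example and fails for each 'No match' one.
"fkhddfhx" — no 'n', hence No match.
"utkzmxzfwt" — no 'n', hence No match.
"ngukjyk" — has 'n', hence Match.

No match, No match, Match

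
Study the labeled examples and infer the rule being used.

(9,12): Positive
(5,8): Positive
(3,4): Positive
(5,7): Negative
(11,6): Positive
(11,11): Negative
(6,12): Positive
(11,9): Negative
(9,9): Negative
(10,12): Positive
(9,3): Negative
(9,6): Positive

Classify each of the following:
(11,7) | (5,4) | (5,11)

The rule appears to be: second is even.
Negative: (11,7), since second 7. Positive: (5,4), since second 4. Negative: (5,11), since second 11.

Negative, Positive, Negative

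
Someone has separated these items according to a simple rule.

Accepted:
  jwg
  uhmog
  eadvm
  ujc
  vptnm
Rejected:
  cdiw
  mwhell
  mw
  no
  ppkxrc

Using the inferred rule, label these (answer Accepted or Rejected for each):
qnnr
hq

A rule that fits every label: odd length — true of each 'Accepted' example, false of each 'Rejected' one.
qnnr: length 4, doesn't match → Rejected.
hq: length 2, doesn't match → Rejected.

Rejected, Rejected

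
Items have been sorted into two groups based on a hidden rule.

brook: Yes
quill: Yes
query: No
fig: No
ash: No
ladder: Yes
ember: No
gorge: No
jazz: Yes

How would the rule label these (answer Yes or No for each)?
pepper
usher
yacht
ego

Yes, No, No, No

The common property of the 'Yes' items is: has a double letter. No 'No' item has it.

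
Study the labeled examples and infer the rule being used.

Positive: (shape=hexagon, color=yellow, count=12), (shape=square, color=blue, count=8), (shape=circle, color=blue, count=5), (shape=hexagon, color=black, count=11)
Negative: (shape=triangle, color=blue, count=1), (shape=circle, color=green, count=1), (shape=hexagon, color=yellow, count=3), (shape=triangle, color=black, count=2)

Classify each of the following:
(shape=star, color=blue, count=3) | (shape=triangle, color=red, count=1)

The rule appears to be: count ≥ 5.
(shape=star, color=blue, count=3): count = 3 — fails the rule, so Negative.
(shape=triangle, color=red, count=1): count = 1 — fails the rule, so Negative.

Negative, Negative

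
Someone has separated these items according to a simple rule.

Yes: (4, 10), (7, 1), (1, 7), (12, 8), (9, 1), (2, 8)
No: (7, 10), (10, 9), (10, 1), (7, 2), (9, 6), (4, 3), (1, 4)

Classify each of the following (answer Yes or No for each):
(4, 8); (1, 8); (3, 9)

Yes, No, Yes

The distinguishing property — sum is even — holds for all the 'Yes' cases and none of the 'No' cases.
(4, 8) — 4+8 = 12, hence Yes. (1, 8) — 1+8 = 9, hence No. (3, 9) — 3+9 = 12, hence Yes.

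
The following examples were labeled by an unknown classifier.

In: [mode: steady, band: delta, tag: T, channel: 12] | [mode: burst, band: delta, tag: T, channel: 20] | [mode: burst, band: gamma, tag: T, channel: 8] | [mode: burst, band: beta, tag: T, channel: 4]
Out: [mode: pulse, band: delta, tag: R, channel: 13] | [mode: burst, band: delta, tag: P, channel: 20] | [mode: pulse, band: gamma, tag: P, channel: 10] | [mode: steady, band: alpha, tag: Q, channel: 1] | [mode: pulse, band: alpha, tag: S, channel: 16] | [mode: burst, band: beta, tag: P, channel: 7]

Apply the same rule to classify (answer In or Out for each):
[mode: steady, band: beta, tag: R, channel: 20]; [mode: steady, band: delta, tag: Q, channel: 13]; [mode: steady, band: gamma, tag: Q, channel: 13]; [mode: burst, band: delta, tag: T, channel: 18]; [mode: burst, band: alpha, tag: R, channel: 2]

Out, Out, Out, In, Out

The common property of the 'In' items is: tag is T. No 'Out' item has it.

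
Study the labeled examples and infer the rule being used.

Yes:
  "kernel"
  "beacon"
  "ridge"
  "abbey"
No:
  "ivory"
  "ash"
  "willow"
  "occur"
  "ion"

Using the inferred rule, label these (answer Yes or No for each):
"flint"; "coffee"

Comparing the two groups points to one rule — contains 'e'.
"flint": no 'e', lacks this property → No.
"coffee": has 'e', satisfies this → Yes.

No, Yes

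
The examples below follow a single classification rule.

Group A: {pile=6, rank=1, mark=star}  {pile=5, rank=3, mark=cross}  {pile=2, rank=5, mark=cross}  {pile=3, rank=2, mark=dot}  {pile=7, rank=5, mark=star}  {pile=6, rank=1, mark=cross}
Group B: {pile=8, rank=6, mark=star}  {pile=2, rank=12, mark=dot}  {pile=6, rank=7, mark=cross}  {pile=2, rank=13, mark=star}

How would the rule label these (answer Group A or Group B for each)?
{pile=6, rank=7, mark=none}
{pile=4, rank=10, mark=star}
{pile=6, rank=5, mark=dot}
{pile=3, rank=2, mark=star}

Group B, Group B, Group A, Group A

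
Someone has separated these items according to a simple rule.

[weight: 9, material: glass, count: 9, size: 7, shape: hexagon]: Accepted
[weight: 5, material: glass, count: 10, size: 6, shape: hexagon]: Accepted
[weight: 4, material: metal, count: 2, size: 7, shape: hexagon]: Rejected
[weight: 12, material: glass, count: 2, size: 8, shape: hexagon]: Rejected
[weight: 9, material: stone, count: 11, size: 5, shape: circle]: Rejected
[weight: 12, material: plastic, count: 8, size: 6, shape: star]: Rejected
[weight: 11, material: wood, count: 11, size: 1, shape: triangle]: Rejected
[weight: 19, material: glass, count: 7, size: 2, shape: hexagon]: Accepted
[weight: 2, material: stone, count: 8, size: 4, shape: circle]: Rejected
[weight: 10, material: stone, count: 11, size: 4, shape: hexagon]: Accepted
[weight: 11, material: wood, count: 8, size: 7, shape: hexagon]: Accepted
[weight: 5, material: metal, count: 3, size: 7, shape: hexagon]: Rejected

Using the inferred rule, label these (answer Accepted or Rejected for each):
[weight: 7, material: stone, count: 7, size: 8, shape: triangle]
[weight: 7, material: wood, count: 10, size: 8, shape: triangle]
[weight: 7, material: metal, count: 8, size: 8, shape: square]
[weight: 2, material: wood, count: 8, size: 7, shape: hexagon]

'Accepted' ⟺ shape is hexagon AND count ≥ 7.
[weight: 7, material: stone, count: 7, size: 8, shape: triangle] — shape is triangle, count = 7, hence Rejected.
[weight: 7, material: wood, count: 10, size: 8, shape: triangle] — shape is triangle, count = 10, hence Rejected.
[weight: 7, material: metal, count: 8, size: 8, shape: square] — shape is square, count = 8, hence Rejected.
[weight: 2, material: wood, count: 8, size: 7, shape: hexagon] — shape is hexagon, count = 8, hence Accepted.

Rejected, Rejected, Rejected, Accepted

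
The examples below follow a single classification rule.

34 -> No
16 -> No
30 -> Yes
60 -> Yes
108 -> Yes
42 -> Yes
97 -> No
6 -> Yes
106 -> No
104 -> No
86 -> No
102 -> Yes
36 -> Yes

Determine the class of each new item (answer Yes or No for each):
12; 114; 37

Yes, Yes, No

Rule: multiple of 3. This holds for each 'Yes' example and fails for each 'No' one.
12 — 12 = 3·4, hence Yes. 114 — 114 = 3·38, hence Yes. 37 — 37 = 3·12 + 1, hence No.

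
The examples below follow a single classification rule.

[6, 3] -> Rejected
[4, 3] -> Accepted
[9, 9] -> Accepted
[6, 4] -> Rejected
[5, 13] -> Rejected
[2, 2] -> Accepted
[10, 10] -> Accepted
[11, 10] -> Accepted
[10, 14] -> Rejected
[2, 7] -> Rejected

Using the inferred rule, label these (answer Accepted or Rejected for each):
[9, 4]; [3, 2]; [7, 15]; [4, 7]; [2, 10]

'Accepted' ⟺ |first − second| ≤ 1.
[9, 4] → |9−4| = 5 → Rejected.
[3, 2] → |3−2| = 1 → Accepted.
[7, 15] → |7−15| = 8 → Rejected.
[4, 7] → |4−7| = 3 → Rejected.
[2, 10] → |2−10| = 8 → Rejected.

Rejected, Accepted, Rejected, Rejected, Rejected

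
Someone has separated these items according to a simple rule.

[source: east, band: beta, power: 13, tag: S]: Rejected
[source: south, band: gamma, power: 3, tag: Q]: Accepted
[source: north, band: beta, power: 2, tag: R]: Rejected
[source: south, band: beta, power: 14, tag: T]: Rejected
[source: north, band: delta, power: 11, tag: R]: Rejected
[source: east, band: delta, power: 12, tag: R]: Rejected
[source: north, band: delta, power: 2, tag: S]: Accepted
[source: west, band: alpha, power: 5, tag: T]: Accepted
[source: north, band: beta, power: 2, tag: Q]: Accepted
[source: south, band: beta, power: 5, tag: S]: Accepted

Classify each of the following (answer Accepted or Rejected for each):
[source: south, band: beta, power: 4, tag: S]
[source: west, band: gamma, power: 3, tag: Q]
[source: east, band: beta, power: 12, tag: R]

Accepted, Accepted, Rejected

The classifier is using: tag is not R AND power ≤ 5.
[source: south, band: beta, power: 4, tag: S] → tag is S, power = 4 → Accepted.
[source: west, band: gamma, power: 3, tag: Q] → tag is Q, power = 3 → Accepted.
[source: east, band: beta, power: 12, tag: R] → tag is R, power = 12 → Rejected.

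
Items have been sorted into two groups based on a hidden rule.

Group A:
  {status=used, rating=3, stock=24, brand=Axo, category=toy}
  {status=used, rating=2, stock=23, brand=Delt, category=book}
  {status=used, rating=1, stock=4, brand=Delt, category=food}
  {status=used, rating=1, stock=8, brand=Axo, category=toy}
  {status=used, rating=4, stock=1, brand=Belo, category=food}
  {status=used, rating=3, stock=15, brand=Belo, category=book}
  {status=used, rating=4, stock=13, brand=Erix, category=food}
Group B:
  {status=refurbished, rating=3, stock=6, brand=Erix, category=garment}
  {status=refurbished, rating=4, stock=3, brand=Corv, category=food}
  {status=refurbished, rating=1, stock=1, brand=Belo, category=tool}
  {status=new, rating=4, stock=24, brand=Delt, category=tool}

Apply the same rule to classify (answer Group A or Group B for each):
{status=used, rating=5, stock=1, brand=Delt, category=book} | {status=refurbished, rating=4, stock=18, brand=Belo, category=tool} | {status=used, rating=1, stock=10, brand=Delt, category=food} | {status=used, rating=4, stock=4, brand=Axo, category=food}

A rule that fits every label: status is used — true of each 'Group A' example, false of each 'Group B' one.
{status=used, rating=5, stock=1, brand=Delt, category=book} → status is used → Group A. {status=refurbished, rating=4, stock=18, brand=Belo, category=tool} → status is refurbished → Group B. {status=used, rating=1, stock=10, brand=Delt, category=food} → status is used → Group A. {status=used, rating=4, stock=4, brand=Axo, category=food} → status is used → Group A.

Group A, Group B, Group A, Group A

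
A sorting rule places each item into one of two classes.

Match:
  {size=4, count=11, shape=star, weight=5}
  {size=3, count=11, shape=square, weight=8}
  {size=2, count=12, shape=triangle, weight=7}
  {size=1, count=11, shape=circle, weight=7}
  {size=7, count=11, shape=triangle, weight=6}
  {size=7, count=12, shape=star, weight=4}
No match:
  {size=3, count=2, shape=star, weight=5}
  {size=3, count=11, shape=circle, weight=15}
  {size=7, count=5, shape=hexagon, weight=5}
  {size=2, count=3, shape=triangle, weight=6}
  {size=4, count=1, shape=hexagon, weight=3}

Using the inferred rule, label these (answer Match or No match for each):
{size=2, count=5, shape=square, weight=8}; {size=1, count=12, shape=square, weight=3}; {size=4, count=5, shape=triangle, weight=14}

No match, Match, No match

All 'Match' examples share one property — weight ≤ 8 AND count ≥ 11 — and every 'No match' example lacks it.
No match: {size=2, count=5, shape=square, weight=8}, since weight = 8, count = 5.
Match: {size=1, count=12, shape=square, weight=3}, since weight = 3, count = 12.
No match: {size=4, count=5, shape=triangle, weight=14}, since weight = 14, count = 5.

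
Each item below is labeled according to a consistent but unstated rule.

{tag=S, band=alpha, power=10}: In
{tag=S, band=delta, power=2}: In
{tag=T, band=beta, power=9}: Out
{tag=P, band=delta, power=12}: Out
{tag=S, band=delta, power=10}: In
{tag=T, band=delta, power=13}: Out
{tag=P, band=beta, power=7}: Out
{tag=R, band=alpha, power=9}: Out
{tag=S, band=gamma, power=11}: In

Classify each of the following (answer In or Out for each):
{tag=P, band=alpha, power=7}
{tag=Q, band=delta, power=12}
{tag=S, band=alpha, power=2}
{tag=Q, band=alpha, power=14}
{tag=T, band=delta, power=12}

Out, Out, In, Out, Out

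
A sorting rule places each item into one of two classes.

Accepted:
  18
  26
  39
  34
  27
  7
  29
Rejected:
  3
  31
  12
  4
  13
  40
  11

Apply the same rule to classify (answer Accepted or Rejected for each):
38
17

Accepted, Accepted

One predicate separates the groups cleanly: digit sum ≥ 5.
38 → digit sum 3+8 = 11 → Accepted.
17 → digit sum 1+7 = 8 → Accepted.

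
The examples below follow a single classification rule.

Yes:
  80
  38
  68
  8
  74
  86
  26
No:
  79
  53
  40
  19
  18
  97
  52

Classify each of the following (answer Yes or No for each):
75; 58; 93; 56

No, No, No, Yes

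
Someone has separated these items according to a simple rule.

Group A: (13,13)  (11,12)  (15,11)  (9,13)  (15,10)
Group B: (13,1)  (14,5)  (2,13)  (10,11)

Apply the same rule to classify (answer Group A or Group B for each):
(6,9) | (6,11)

Group B, Group B

A rule that fits every label: sum ≥ 22 — true of each 'Group A' example, false of each 'Group B' one.
(6,9): Group B (6+9 = 15). (6,11): Group B (6+11 = 17).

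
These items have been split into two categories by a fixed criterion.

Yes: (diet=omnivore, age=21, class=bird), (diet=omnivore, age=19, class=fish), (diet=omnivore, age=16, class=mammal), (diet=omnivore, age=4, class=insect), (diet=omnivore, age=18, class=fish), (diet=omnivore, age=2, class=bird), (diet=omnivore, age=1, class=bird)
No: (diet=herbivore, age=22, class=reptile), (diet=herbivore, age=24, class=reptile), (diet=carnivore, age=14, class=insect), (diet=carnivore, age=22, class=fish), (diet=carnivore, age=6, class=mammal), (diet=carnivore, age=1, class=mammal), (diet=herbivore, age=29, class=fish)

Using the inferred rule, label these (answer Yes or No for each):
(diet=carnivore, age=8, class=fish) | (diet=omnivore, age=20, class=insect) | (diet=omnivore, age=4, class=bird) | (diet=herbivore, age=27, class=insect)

No, Yes, Yes, No

All 'Yes' examples share one property — diet is omnivore — and every 'No' example lacks it.
(diet=carnivore, age=8, class=fish) → diet is carnivore → No. (diet=omnivore, age=20, class=insect) → diet is omnivore → Yes. (diet=omnivore, age=4, class=bird) → diet is omnivore → Yes. (diet=herbivore, age=27, class=insect) → diet is herbivore → No.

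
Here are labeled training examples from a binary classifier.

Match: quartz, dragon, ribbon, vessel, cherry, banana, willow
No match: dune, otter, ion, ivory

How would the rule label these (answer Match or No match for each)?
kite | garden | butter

The rule appears to be: length 6.
kite: No match (length 4). garden: Match (length 6). butter: Match (length 6).

No match, Match, Match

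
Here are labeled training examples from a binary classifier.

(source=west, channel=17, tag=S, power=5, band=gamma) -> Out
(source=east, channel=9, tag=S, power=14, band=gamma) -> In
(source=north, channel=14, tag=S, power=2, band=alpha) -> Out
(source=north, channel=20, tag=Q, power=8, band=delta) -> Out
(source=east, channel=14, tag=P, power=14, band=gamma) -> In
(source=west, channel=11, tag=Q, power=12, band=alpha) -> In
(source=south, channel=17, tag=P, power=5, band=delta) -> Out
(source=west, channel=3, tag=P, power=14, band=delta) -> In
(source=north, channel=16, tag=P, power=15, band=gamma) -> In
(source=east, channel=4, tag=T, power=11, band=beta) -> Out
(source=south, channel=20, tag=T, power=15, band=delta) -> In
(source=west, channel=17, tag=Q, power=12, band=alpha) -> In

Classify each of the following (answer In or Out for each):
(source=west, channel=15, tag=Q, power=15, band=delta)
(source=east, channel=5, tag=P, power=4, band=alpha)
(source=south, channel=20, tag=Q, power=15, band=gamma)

The common property of the 'In' items is: power ≥ 12. No 'Out' item has it.
(source=west, channel=15, tag=Q, power=15, band=delta): power = 15 — fits, so In.
(source=east, channel=5, tag=P, power=4, band=alpha): power = 4 — lacks this property, so Out.
(source=south, channel=20, tag=Q, power=15, band=gamma): power = 15 — fits, so In.

In, Out, In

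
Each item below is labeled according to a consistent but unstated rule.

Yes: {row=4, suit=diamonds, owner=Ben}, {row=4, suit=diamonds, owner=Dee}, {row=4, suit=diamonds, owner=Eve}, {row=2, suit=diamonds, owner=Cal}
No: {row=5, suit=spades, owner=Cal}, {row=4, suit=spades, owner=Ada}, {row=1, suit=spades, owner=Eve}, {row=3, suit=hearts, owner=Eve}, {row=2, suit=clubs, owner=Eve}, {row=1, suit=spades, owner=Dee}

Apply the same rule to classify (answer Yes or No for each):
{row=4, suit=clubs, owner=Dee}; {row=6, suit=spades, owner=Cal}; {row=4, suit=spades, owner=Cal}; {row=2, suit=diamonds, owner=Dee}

No, No, No, Yes

The distinguishing property — suit is diamonds — holds for all the 'Yes' cases and none of the 'No' cases.
{row=4, suit=clubs, owner=Dee} → suit is clubs → No.
{row=6, suit=spades, owner=Cal} → suit is spades → No.
{row=4, suit=spades, owner=Cal} → suit is spades → No.
{row=2, suit=diamonds, owner=Dee} → suit is diamonds → Yes.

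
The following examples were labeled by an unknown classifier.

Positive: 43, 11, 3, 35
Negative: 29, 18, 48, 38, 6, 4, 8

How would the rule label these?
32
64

Negative, Negative

The classifier is using: ≡ 3 (mod 4).
32 — 32 mod 4 = 0, hence Negative. 64 — 64 mod 4 = 0, hence Negative.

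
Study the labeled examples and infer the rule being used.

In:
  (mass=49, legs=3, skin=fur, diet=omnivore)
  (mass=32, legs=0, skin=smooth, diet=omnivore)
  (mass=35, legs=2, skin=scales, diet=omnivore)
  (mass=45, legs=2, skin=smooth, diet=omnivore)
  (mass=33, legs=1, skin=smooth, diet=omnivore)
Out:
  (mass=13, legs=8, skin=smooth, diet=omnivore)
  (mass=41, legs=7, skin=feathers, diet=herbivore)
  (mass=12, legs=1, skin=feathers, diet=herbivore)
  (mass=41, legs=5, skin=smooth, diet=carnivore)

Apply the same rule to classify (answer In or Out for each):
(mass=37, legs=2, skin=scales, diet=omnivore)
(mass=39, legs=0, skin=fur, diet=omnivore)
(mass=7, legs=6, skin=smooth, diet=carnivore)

The simplest hypothesis consistent with all the labels is: diet is omnivore AND legs ≤ 3.
(mass=37, legs=2, skin=scales, diet=omnivore): diet is omnivore, legs = 2 — fits, so In.
(mass=39, legs=0, skin=fur, diet=omnivore): diet is omnivore, legs = 0 — fits, so In.
(mass=7, legs=6, skin=smooth, diet=carnivore): diet is carnivore, legs = 6 — doesn't qualify, so Out.

In, In, Out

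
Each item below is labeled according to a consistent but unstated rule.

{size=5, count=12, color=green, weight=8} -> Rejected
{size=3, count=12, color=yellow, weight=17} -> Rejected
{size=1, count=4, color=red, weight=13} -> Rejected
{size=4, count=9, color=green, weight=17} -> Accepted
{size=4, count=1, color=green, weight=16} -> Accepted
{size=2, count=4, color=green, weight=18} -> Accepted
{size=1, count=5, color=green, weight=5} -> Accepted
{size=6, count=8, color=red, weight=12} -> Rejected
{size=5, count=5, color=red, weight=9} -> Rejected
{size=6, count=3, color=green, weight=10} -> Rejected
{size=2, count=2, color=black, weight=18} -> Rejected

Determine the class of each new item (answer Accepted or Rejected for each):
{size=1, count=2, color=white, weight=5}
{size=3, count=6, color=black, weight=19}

The simplest hypothesis consistent with all the labels is: color is green AND size ≤ 4.

Rejected, Rejected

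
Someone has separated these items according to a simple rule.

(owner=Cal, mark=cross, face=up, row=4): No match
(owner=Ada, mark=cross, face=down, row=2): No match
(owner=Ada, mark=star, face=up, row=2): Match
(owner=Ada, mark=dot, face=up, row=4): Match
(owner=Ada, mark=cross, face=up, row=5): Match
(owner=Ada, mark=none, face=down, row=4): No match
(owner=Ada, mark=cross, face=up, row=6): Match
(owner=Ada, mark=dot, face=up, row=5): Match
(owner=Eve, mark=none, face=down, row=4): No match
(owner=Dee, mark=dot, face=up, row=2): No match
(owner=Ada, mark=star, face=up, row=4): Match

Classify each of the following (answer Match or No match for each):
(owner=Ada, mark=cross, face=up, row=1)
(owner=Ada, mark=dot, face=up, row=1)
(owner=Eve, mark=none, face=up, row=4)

Match, Match, No match

Every 'Match' example satisfies: owner is Ada AND face is up. None of the 'No match' examples do.
(owner=Ada, mark=cross, face=up, row=1): owner is Ada, face is up — fits, so Match. (owner=Ada, mark=dot, face=up, row=1): owner is Ada, face is up — fits, so Match. (owner=Eve, mark=none, face=up, row=4): owner is Eve, face is up — does not pass, so No match.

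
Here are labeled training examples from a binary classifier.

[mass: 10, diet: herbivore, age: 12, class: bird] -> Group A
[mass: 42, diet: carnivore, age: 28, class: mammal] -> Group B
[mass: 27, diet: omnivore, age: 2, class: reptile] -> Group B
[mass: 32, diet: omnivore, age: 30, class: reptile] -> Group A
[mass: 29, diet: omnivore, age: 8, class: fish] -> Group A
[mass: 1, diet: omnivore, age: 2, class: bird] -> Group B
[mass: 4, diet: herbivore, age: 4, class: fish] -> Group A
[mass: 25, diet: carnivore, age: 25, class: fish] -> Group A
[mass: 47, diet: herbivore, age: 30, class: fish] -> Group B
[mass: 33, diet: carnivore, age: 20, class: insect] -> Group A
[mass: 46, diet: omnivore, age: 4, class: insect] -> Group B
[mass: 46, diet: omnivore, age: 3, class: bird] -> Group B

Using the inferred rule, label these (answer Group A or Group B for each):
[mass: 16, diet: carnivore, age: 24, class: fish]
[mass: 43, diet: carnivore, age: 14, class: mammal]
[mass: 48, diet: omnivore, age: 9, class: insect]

Group A, Group B, Group B

A rule that fits every label: mass ≤ 33 AND age ≥ 3 — true of each 'Group A' example, false of each 'Group B' one.
[mass: 16, diet: carnivore, age: 24, class: fish]: mass = 16, age = 24 — passes, so Group A.
[mass: 43, diet: carnivore, age: 14, class: mammal]: mass = 43, age = 14 — doesn't qualify, so Group B.
[mass: 48, diet: omnivore, age: 9, class: insect]: mass = 48, age = 9 — doesn't qualify, so Group B.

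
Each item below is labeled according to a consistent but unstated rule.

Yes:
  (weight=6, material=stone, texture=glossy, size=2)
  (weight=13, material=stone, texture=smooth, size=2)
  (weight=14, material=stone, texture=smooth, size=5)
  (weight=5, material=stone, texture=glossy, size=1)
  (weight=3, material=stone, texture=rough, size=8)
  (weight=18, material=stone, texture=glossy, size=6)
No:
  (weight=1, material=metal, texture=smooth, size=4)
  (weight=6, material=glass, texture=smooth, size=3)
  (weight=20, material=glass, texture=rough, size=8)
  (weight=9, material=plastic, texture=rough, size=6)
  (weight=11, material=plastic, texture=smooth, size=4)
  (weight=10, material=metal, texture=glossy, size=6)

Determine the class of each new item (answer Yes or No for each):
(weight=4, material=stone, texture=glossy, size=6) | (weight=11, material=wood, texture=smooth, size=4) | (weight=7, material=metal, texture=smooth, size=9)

Yes, No, No

The simplest hypothesis consistent with all the labels is: material is stone.
(weight=4, material=stone, texture=glossy, size=6): material is stone, matches → Yes. (weight=11, material=wood, texture=smooth, size=4): material is wood, fails this test → No. (weight=7, material=metal, texture=smooth, size=9): material is metal, fails this test → No.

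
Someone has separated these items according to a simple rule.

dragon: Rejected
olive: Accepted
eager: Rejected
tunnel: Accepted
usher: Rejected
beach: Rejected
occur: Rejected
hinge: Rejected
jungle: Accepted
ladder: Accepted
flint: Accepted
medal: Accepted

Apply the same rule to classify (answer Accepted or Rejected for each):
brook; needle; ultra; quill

Rejected, Accepted, Accepted, Accepted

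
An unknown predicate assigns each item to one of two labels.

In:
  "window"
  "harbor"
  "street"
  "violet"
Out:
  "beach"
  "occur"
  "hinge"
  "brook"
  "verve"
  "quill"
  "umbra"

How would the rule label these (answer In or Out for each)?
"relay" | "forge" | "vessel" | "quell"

Out, Out, In, Out

The classifier is using: even length.
Out: "relay", since length 5. Out: "forge", since length 5. In: "vessel", since length 6. Out: "quell", since length 5.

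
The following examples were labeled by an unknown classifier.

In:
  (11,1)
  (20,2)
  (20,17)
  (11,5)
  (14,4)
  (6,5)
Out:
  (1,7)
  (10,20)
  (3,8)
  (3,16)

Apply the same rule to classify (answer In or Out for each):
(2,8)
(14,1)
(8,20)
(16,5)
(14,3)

Out, In, Out, In, In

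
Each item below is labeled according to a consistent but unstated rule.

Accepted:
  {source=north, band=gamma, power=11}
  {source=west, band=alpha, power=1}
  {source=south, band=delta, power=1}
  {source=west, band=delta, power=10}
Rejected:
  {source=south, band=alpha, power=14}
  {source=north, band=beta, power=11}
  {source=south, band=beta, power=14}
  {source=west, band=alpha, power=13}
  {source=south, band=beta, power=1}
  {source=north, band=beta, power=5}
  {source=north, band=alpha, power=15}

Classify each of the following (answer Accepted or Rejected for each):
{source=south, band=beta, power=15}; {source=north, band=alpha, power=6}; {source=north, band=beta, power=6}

The pattern is that an item is 'Accepted' exactly when: band is not beta AND power ≤ 11.

Rejected, Accepted, Rejected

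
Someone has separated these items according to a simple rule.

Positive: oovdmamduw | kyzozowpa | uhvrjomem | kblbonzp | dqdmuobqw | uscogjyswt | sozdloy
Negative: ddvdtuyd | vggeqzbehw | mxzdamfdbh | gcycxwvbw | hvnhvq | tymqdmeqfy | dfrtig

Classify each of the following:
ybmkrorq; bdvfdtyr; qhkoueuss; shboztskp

All 'Positive' examples share one property — contains 'o' — and every 'Negative' example lacks it.
ybmkrorq: has 'o', fits → Positive.
bdvfdtyr: no 'o', does not fit → Negative.
qhkoueuss: has 'o', fits → Positive.
shboztskp: has 'o', fits → Positive.

Positive, Negative, Positive, Positive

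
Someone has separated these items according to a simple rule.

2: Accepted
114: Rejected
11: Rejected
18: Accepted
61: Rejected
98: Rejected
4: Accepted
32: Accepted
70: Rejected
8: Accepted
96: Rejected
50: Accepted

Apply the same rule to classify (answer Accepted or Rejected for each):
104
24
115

Rejected, Accepted, Rejected

A rule that fits every label: even AND at most 50 — true of each 'Accepted' example, false of each 'Rejected' one.
104 — 104 is even, 104 > 50, hence Rejected.
24 — 24 is even, 24 ≤ 50, hence Accepted.
115 — 115 is odd, 115 > 50, hence Rejected.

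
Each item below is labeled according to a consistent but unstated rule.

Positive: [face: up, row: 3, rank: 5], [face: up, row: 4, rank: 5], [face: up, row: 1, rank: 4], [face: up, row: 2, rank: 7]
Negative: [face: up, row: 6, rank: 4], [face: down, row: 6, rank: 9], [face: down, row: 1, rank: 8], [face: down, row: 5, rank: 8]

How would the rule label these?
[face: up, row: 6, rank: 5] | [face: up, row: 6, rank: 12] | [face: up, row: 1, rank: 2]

'Positive' ⟺ face is up AND row ≤ 4.
Negative: [face: up, row: 6, rank: 5], since face is up, row = 6. Negative: [face: up, row: 6, rank: 12], since face is up, row = 6. Positive: [face: up, row: 1, rank: 2], since face is up, row = 1.

Negative, Negative, Positive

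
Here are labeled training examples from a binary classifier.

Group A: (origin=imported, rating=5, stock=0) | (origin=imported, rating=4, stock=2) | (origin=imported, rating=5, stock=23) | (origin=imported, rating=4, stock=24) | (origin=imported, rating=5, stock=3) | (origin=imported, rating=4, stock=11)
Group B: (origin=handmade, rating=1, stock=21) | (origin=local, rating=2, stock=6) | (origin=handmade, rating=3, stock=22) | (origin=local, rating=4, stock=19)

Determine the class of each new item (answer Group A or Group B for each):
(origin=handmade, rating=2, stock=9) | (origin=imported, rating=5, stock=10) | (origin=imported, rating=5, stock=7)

Comparing the two groups points to one rule — origin is imported.

Group B, Group A, Group A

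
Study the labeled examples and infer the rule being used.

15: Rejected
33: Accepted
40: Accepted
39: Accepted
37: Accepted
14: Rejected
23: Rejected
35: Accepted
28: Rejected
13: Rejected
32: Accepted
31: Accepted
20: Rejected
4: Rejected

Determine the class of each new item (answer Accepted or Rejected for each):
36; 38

Accepted, Accepted

'Accepted' ⟺ at least 31.
36: Accepted (36 ≥ 31).
38: Accepted (38 ≥ 31).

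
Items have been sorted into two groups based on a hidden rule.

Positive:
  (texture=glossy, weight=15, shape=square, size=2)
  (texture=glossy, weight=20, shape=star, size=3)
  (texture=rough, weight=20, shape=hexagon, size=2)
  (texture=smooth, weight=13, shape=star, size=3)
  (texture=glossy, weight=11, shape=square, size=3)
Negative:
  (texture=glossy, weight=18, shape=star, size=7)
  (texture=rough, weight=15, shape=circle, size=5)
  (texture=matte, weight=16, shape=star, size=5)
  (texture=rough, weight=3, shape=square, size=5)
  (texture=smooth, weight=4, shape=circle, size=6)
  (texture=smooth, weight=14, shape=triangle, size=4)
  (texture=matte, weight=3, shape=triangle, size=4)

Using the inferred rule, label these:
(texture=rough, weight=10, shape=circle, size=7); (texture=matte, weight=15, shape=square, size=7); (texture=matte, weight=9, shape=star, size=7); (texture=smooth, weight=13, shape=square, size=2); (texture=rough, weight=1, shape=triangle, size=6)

Every 'Positive' example satisfies: size ≤ 3. None of the 'Negative' examples do.
Negative: (texture=rough, weight=10, shape=circle, size=7), since size = 7.
Negative: (texture=matte, weight=15, shape=square, size=7), since size = 7.
Negative: (texture=matte, weight=9, shape=star, size=7), since size = 7.
Positive: (texture=smooth, weight=13, shape=square, size=2), since size = 2.
Negative: (texture=rough, weight=1, shape=triangle, size=6), since size = 6.

Negative, Negative, Negative, Positive, Negative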